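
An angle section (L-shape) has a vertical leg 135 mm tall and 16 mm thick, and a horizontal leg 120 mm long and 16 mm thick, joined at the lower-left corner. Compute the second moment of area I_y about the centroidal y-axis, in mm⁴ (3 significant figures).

I_y ≈ 4.93 × 10⁶ mm⁴

Treat the section as a set of non-overlapping primitives; coordinates are from the bounding-box lower-left.
Vertical leg: 16 × 135, A = 2 160 mm², x = 8 mm, Ī = 46 080 mm⁴.
Horizontal leg (remainder): 104 × 16, A = 1 664 mm², x = 68 mm, Ī = 1 499 819 mm⁴.
Centroid: x̄ = ΣA·x / ΣA = 34.109 mm.
Transfer each piece to the centroidal y-axis using Ī + A·d² with d = x − 34.109:
  vertical leg: d = -26.109 mm → contributes +1 518 484 mm⁴
  horizontal leg (remainder): d = 33.891 mm → contributes +3 411 113 mm⁴
Total I = 4 929 597 mm⁴.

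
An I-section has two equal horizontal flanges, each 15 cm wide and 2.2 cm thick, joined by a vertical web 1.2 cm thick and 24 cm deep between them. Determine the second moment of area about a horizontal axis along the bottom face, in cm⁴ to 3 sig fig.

I_base ≈ 3.19 × 10⁴ cm⁴

Split into non-overlapping primitives; take the origin at the lower-left of the bounding box.
Bottom flange: 15 × 2.2, A = 33 cm², y = 1.1 cm, Ī = 13.31 cm⁴.
Web: 1.2 × 24, A = 28.8 cm², y = 14.2 cm, Ī = 1382.4 cm⁴.
Top flange: 15 × 2.2, A = 33 cm², y = 27.3 cm, Ī = 13.31 cm⁴.
Transfer each piece to the bottom edge using Ī + A·d² with d = y − 0:
  bottom flange: d = 1.1 cm → contributes +53.24 cm⁴
  web: d = 14.2 cm → contributes +7189.6 cm⁴
  top flange: d = 27.3 cm → contributes +24 608 cm⁴
Total I = 31 851 cm⁴.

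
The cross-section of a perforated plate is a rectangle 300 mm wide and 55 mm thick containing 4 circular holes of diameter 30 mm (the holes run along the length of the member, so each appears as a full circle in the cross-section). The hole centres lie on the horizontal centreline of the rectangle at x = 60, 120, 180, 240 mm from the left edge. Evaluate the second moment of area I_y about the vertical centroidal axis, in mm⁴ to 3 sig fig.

Split into non-overlapping primitives; take the origin at the lower-left of the bounding box.
Plate: 300 × 55, A = 16 500 mm², x = 150 mm, Ī = 123 750 000 mm⁴.
Hole 1 (subtracted): ⌀30, A = 706.86 mm², x = 60 mm, Ī = 39 761 mm⁴.
Hole 2 (subtracted): ⌀30, A = 706.86 mm², x = 120 mm, Ī = 39 761 mm⁴.
Hole 3 (subtracted): ⌀30, A = 706.86 mm², x = 180 mm, Ī = 39 761 mm⁴.
Hole 4 (subtracted): ⌀30, A = 706.86 mm², x = 240 mm, Ī = 39 761 mm⁴.
By symmetry the centroid is at mid-width, x̄ = 150 mm.
Transfer each piece to the vertical centroidal axis using Ī + A·d² with d = x − 150:
  plate: d = 0 mm → contributes +123 750 000 mm⁴
  hole 1: d = -90 mm → contributes −5 765 313 mm⁴
  hole 2: d = -30 mm → contributes −675 933 mm⁴
  hole 3: d = 30 mm → contributes −675 933 mm⁴
  hole 4: d = 90 mm → contributes −5 765 313 mm⁴
Total I = 110 867 507 mm⁴.

I_y ≈ 1.11 × 10⁸ mm⁴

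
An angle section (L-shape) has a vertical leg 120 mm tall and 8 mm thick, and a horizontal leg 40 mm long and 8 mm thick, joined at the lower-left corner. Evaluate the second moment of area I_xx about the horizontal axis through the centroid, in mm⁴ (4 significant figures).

Decompose the section into non-overlapping parts with the origin at the bottom-left of its bounding rectangle.
Vertical leg: 8 × 120, A = 960 mm², y = 60 mm, Ī = 1 152 000 mm⁴.
Horizontal leg (remainder): 32 × 8, A = 256 mm², y = 4 mm, Ī = 1365.33 mm⁴.
Centroid: ȳ = ΣA·y / ΣA = 48.2105 mm.
Transfer each piece to the horizontal axis through the centroid using Ī + A·d² with d = y − 48.2105:
  vertical leg: d = 11.7895 mm → contributes +1 285 432 mm⁴
  horizontal leg (remainder): d = -44.2105 mm → contributes +501 735 mm⁴
Total I = 1 787 167 mm⁴.

I_xx ≈ 1.787 × 10⁶ mm⁴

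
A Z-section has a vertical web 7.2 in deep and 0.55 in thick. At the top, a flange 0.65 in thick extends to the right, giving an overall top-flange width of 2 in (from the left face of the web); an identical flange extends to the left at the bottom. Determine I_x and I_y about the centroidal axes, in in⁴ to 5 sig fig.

Break the section into simple shapes (no overlaps), measuring from the bottom-left corner of the bounding box.
Web: 0.55 × 7.2, A = 3.96 in², y = 3.6 in, Ī = 17.1072 in⁴.
Top flange (beyond web): 1.45 × 0.65, A = 0.9425 in², y = 6.875 in, Ī = 0.03318385 in⁴.
Bottom flange (beyond web): 1.45 × 0.65, A = 0.9425 in², y = 0.325 in, Ī = 0.03318385 in⁴.
Centroid: ȳ = ΣA·y / ΣA = 3.6 in.
Transfer each piece to the centroidal x-axis using Ī + A·d² with d = y − 3.6:
  web: d = 0 in → contributes +17.1072 in⁴
  top flange (beyond web): d = 3.275 in → contributes +10.14209 in⁴
  bottom flange (beyond web): d = -3.275 in → contributes +10.14209 in⁴
Total I = 37.39137 in⁴.
For the y-axis: x̄ = 1.725 in.
Repeating about the centroidal y-axis gives I_y = 2.315093 in⁴.

I_x ≈ 37.391 in⁴, I_y ≈ 2.3151 in⁴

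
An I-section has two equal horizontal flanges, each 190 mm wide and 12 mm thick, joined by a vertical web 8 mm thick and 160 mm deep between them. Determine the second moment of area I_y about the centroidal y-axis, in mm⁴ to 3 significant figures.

I_y ≈ 1.37 × 10⁷ mm⁴

Break the section into simple shapes (no overlaps), measuring from the bottom-left corner of the bounding box.
Bottom flange: 190 × 12, A = 2 280 mm², x = 95 mm, Ī = 6 859 000 mm⁴.
Web: 8 × 160, A = 1 280 mm², x = 95 mm, Ī = 6826.7 mm⁴.
Top flange: 190 × 12, A = 2 280 mm², x = 95 mm, Ī = 6 859 000 mm⁴.
By symmetry the centroid is at mid-width, x̄ = 95 mm.
All pieces are centred on the centroidal y-axis, so I = ΣĪ = 13 724 827 mm⁴.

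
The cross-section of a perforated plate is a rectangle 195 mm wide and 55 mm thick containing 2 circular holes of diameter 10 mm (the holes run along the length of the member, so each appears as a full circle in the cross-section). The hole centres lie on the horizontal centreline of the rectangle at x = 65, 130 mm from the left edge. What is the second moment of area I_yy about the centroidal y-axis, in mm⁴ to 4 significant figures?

Break the section into simple shapes (no overlaps), measuring from the bottom-left corner of the bounding box.
Plate: 195 × 55, A = 10 725 mm², x = 97.5 mm, Ī = 33 984 844 mm⁴.
Hole 1 (subtracted): ⌀10, A = 78.5398 mm², x = 65 mm, Ī = 490.874 mm⁴.
Hole 2 (subtracted): ⌀10, A = 78.5398 mm², x = 130 mm, Ī = 490.874 mm⁴.
By symmetry the centroid is at mid-width, x̄ = 97.5 mm.
Transfer each piece to the centroidal y-axis using Ī + A·d² with d = x − 97.5:
  plate: d = 0 mm → contributes +33 984 844 mm⁴
  hole 1: d = -32.5 mm → contributes −83448.6 mm⁴
  hole 2: d = 32.5 mm → contributes −83448.6 mm⁴
Total I = 33 817 947 mm⁴.

I_yy ≈ 3.382 × 10⁷ mm⁴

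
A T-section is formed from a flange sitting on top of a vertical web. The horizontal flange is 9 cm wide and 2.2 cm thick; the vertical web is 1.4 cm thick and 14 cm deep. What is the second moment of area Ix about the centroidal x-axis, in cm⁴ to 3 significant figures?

Ix ≈ 974 cm⁴

Decompose the section into non-overlapping parts with the origin at the bottom-left of its bounding rectangle.
Flange: 9 × 2.2, A = 19.8 cm², y = 15.1 cm, Ī = 7.986 cm⁴.
Web: 1.4 × 14, A = 19.6 cm², y = 7 cm, Ī = 320.13 cm⁴.
Centroid: ȳ = ΣA·y / ΣA = 11.071 cm.
Transfer each piece to the centroidal x-axis using Ī + A·d² with d = y − 11.071:
  flange: d = 4.0294 cm → contributes +329.47 cm⁴
  web: d = -4.0706 cm → contributes +644.89 cm⁴
Total I = 974.36 cm⁴.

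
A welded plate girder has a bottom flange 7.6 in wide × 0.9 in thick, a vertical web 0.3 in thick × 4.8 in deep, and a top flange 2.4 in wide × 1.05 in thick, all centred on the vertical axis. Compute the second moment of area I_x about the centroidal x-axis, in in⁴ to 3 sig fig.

I_x ≈ 67.0 in⁴

Decompose the section into non-overlapping parts with the origin at the bottom-left of its bounding rectangle.
Bottom plate: 7.6 × 0.9, A = 6.84 in², y = 0.45 in, Ī = 0.4617 in⁴.
Web plate: 0.3 × 4.8, A = 1.44 in², y = 3.3 in, Ī = 2.7648 in⁴.
Top plate: 2.4 × 1.05, A = 2.52 in², y = 6.225 in, Ī = 0.23153 in⁴.
Centroid: ȳ = ΣA·y / ΣA = 2.1775 in.
Transfer each piece to the centroidal x-axis using Ī + A·d² with d = y − 2.1775:
  bottom plate: d = -1.7275 in → contributes +20.874 in⁴
  web plate: d = 1.1225 in → contributes +4.5792 in⁴
  top plate: d = 4.0475 in → contributes +41.515 in⁴
Total I = 66.968 in⁴.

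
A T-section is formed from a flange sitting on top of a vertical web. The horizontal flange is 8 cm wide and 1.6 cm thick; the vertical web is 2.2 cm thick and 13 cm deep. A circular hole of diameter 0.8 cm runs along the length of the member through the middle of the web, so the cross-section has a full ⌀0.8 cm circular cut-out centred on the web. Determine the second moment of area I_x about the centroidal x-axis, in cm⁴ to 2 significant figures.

Break the section into simple shapes (no overlaps), measuring from the bottom-left corner of the bounding box.
Flange: 8 × 1.6, A = 12.8 cm², y = 13.8 cm, Ī = 2.731 cm⁴.
Web: 2.2 × 13, A = 28.6 cm², y = 6.5 cm, Ī = 402.8 cm⁴.
Hole (subtracted): ⌀0.8, A = 0.5027 cm², y = 6.5 cm, Ī = 0.02011 cm⁴.
Centroid: ȳ = ΣA·y / ΣA = 8.785 cm.
Transfer each piece to the centroidal x-axis using Ī + A·d² with d = y − 8.785:
  flange: d = 5.015 cm → contributes +324.7 cm⁴
  web: d = -2.285 cm → contributes +552.1 cm⁴
  hole: d = -2.285 cm → contributes −2.644 cm⁴
Total I = 874.1 cm⁴.

I_x ≈ 870 cm⁴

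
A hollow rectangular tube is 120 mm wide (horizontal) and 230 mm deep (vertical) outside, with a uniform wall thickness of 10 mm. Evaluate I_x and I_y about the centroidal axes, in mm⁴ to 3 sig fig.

I_x ≈ 4.45 × 10⁷ mm⁴, I_y ≈ 1.56 × 10⁷ mm⁴

Decompose the section into non-overlapping parts with the origin at the bottom-left of its bounding rectangle.
Outer rectangle: 120 × 230, A = 27 600 mm², y = 115 mm, Ī = 121 670 000 mm⁴.
Inner void (subtracted): 100 × 210, A = 21 000 mm², y = 115 mm, Ī = 77 175 000 mm⁴.
By symmetry the centroid is at mid-height, ȳ = 115 mm.
All pieces are centred on the centroidal x-axis, so I = ΣĪ (holes subtracted) = 44 495 000 mm⁴.
Repeating about the centroidal y-axis gives I_y = 15 620 000 mm⁴.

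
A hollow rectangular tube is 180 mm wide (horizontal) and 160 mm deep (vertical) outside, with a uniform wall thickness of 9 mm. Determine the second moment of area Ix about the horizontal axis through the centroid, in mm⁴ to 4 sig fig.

Ix ≈ 2.279 × 10⁷ mm⁴

Break the section into simple shapes (no overlaps), measuring from the bottom-left corner of the bounding box.
Outer rectangle: 180 × 160, A = 28 800 mm², y = 80 mm, Ī = 61 440 000 mm⁴.
Inner void (subtracted): 162 × 142, A = 23 004 mm², y = 80 mm, Ī = 38 654 388 mm⁴.
By symmetry the centroid is at mid-height, ȳ = 80 mm.
All pieces are centred on the horizontal axis through the centroid, so I = ΣĪ (holes subtracted) = 22 785 612 mm⁴.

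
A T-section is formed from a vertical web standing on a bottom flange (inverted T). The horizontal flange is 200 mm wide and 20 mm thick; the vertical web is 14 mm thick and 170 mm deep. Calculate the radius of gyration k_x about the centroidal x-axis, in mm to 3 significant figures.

Break the section into simple shapes (no overlaps), measuring from the bottom-left corner of the bounding box.
Flange: 200 × 20, A = 4 000 mm², y = 10 mm, Ī = 133 333 mm⁴.
Web: 14 × 170, A = 2 380 mm², y = 105 mm, Ī = 5 731 833 mm⁴.
Centroid: ȳ = ΣA·y / ΣA = 45.439 mm.
Transfer each piece to the centroidal x-axis using Ī + A·d² with d = y − 45.439:
  flange: d = -35.439 mm → contributes +5 156 988 mm⁴
  web: d = 59.561 mm → contributes +14 174 950 mm⁴
Total I = 19 331 938 mm⁴.
Radius of gyration: k = √(I/A) = √(19 331 938 / 6 380) = 55.046 mm.

k_x ≈ 55.0 mm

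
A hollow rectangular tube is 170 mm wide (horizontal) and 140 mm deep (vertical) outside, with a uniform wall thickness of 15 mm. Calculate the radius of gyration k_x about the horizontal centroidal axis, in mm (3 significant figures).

Treat the section as a set of non-overlapping primitives; coordinates are from the bounding-box lower-left.
Outer rectangle: 170 × 140, A = 23 800 mm², y = 70 mm, Ī = 38 873 333 mm⁴.
Inner void (subtracted): 140 × 110, A = 15 400 mm², y = 70 mm, Ī = 15 528 333 mm⁴.
By symmetry the centroid is at mid-height, ȳ = 70 mm.
All pieces are centred on the horizontal centroidal axis, so I = ΣĪ (holes subtracted) = 23 345 000 mm⁴.
Radius of gyration: k = √(I/A) = √(23 345 000 / 8 400) = 52.718 mm.

k_x ≈ 52.7 mm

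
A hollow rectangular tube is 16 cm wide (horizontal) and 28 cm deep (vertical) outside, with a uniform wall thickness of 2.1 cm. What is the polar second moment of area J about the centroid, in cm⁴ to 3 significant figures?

J ≈ 2.23 × 10⁴ cm⁴

Decompose the section into non-overlapping parts with the origin at the bottom-left of its bounding rectangle.
Outer rectangle: 16 × 28, A = 448 cm², y = 14 cm, Ī = 29 269 cm⁴.
Inner void (subtracted): 11.8 × 23.8, A = 280.84 cm², y = 14 cm, Ī = 13 257 cm⁴.
By symmetry the centroid is at mid-height, ȳ = 14 cm.
All pieces are centred on the centroidal x-axis, so I = ΣĪ (holes subtracted) = 16 013 cm⁴.
Repeating about the centroidal y-axis gives I_y = 6298.7 cm⁴.
Polar second moment: J = I_x + I_y = 22 311 cm⁴.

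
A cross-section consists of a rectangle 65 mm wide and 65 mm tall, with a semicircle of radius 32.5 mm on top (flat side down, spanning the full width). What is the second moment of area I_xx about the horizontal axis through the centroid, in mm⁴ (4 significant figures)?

I_xx ≈ 4.163 × 10⁶ mm⁴

Break the section into simple shapes (no overlaps), measuring from the bottom-left corner of the bounding box.
Rectangular body: 65 × 65, A = 4 225 mm², y = 32.5 mm, Ī = 1 487 552 mm⁴.
Semicircular cap: semicircle r = 32.5, A = 1659.15 mm², y = 78.7934 mm, Ī = 122 452 mm⁴.
Centroid: ȳ = ΣA·y / ΣA = 45.5533 mm.
Transfer each piece to the horizontal axis through the centroid using Ī + A·d² with d = y − 45.5533:
  rectangular body: d = -13.0533 mm → contributes +2 207 449 mm⁴
  semicircular cap: d = 33.2401 mm → contributes +1 955 656 mm⁴
Total I = 4 163 105 mm⁴.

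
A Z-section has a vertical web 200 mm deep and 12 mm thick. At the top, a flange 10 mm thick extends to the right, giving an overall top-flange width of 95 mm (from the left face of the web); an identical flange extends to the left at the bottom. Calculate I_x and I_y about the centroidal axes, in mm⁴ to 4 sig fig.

I_x ≈ 2.300 × 10⁷ mm⁴, I_y ≈ 4.727 × 10⁶ mm⁴

Break the section into simple shapes (no overlaps), measuring from the bottom-left corner of the bounding box.
Web: 12 × 200, A = 2 400 mm², y = 100 mm, Ī = 8 000 000 mm⁴.
Top flange (beyond web): 83 × 10, A = 830 mm², y = 195 mm, Ī = 6916.67 mm⁴.
Bottom flange (beyond web): 83 × 10, A = 830 mm², y = 5 mm, Ī = 6916.67 mm⁴.
Centroid: ȳ = ΣA·y / ΣA = 100 mm.
Transfer each piece to the centroidal x-axis using Ī + A·d² with d = y − 100:
  web: d = 0 mm → contributes +8 000 000 mm⁴
  top flange (beyond web): d = 95 mm → contributes +7 497 667 mm⁴
  bottom flange (beyond web): d = -95 mm → contributes +7 497 667 mm⁴
Total I = 22 995 333 mm⁴.
For the y-axis: x̄ = 89 mm.
Repeating about the centroidal y-axis gives I_y = 4 727 153 mm⁴.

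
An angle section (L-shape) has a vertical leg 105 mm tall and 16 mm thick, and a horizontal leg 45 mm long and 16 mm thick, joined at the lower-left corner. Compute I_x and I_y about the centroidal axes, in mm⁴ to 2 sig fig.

Split into non-overlapping primitives; take the origin at the lower-left of the bounding box.
Vertical leg: 16 × 105, A = 1 680 mm², y = 52.5 mm, Ī = 1 543 500 mm⁴.
Horizontal leg (remainder): 29 × 16, A = 464 mm², y = 8 mm, Ī = 9 899 mm⁴.
Centroid: ȳ = ΣA·y / ΣA = 42.87 mm.
Transfer each piece to the centroidal x-axis using Ī + A·d² with d = y − 42.87:
  vertical leg: d = 9.631 mm → contributes +1 699 317 mm⁴
  horizontal leg (remainder): d = -34.87 mm → contributes +574 065 mm⁴
Total I = 2 273 382 mm⁴.
For the y-axis: x̄ = 12.87 mm.
Repeating about the centroidal y-axis gives I_y = 252 422 mm⁴.

I_x ≈ 2.3 × 10⁶ mm⁴, I_y ≈ 2.5 × 10⁵ mm⁴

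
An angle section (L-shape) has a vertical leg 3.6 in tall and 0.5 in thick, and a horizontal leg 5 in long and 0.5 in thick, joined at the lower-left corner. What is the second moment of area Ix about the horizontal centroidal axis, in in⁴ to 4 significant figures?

Ix ≈ 4.393 in⁴

Decompose the section into non-overlapping parts with the origin at the bottom-left of its bounding rectangle.
Vertical leg: 0.5 × 3.6, A = 1.8 in², y = 1.8 in, Ī = 1.944 in⁴.
Horizontal leg (remainder): 4.5 × 0.5, A = 2.25 in², y = 0.25 in, Ī = 0.046875 in⁴.
Centroid: ȳ = ΣA·y / ΣA = 0.938889 in.
Transfer each piece to the horizontal centroidal axis using Ī + A·d² with d = y − 0.938889:
  vertical leg: d = 0.861111 in → contributes +3.27872 in⁴
  horizontal leg (remainder): d = -0.688889 in → contributes +1.11465 in⁴
Total I = 4.39338 in⁴.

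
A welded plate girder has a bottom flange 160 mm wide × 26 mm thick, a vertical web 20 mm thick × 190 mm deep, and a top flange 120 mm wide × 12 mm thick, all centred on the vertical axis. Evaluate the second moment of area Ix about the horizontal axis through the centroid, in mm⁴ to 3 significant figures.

Split into non-overlapping primitives; take the origin at the lower-left of the bounding box.
Bottom plate: 160 × 26, A = 4 160 mm², y = 13 mm, Ī = 234 347 mm⁴.
Web plate: 20 × 190, A = 3 800 mm², y = 121 mm, Ī = 11 431 667 mm⁴.
Top plate: 120 × 12, A = 1 440 mm², y = 222 mm, Ī = 17 280 mm⁴.
Centroid: ȳ = ΣA·y / ΣA = 88.677 mm.
Transfer each piece to the horizontal axis through the centroid using Ī + A·d² with d = y − 88.677:
  bottom plate: d = -75.677 mm → contributes +24 058 447 mm⁴
  web plate: d = 32.323 mm → contributes +15 401 916 mm⁴
  top plate: d = 133.32 mm → contributes +25 613 467 mm⁴
Total I = 65 073 830 mm⁴.

Ix ≈ 6.51 × 10⁷ mm⁴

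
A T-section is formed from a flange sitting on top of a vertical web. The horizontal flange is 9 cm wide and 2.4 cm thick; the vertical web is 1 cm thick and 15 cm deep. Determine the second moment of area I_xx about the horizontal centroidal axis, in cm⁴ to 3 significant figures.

Break the section into simple shapes (no overlaps), measuring from the bottom-left corner of the bounding box.
Flange: 9 × 2.4, A = 21.6 cm², y = 16.2 cm, Ī = 10.368 cm⁴.
Web: 1 × 15, A = 15 cm², y = 7.5 cm, Ī = 281.25 cm⁴.
Centroid: ȳ = ΣA·y / ΣA = 12.634 cm.
Transfer each piece to the horizontal centroidal axis using Ī + A·d² with d = y − 12.634:
  flange: d = 3.5656 cm → contributes +284.98 cm⁴
  web: d = -5.1344 cm → contributes +676.68 cm⁴
Total I = 961.66 cm⁴.

I_xx ≈ 962 cm⁴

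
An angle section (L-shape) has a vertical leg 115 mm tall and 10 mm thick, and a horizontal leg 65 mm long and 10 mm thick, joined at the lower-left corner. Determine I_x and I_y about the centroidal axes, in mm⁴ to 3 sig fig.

I_x ≈ 2.30 × 10⁶ mm⁴, I_y ≈ 5.41 × 10⁵ mm⁴

Treat the section as a set of non-overlapping primitives; coordinates are from the bounding-box lower-left.
Vertical leg: 10 × 115, A = 1 150 mm², y = 57.5 mm, Ī = 1 267 396 mm⁴.
Horizontal leg (remainder): 55 × 10, A = 550 mm², y = 5 mm, Ī = 4583.3 mm⁴.
Centroid: ȳ = ΣA·y / ΣA = 40.515 mm.
Transfer each piece to the centroidal x-axis using Ī + A·d² with d = y − 40.515:
  vertical leg: d = 16.985 mm → contributes +1 599 171 mm⁴
  horizontal leg (remainder): d = -35.515 mm → contributes +698 295 mm⁴
Total I = 2 297 466 mm⁴.
For the y-axis: x̄ = 15.515 mm.
Repeating about the centroidal y-axis gives I_y = 541 216 mm⁴.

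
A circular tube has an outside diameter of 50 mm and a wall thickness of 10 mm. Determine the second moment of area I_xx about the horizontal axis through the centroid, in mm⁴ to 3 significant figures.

Treat the section as a set of non-overlapping primitives; coordinates are from the bounding-box lower-left.
Outer circle: ⌀50, A = 1963.5 mm², y = 25 mm, Ī = 306 796 mm⁴.
Bore (subtracted): ⌀30, A = 706.86 mm², y = 25 mm, Ī = 39 761 mm⁴.
By symmetry the centroid is at mid-height, ȳ = 25 mm.
All pieces are centred on the horizontal axis through the centroid, so I = ΣĪ (holes subtracted) = 267 035 mm⁴.

I_xx ≈ 2.67 × 10⁵ mm⁴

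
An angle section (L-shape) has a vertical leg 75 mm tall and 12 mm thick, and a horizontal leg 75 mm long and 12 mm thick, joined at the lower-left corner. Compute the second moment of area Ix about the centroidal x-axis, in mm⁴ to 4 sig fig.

Break the section into simple shapes (no overlaps), measuring from the bottom-left corner of the bounding box.
Vertical leg: 12 × 75, A = 900 mm², y = 37.5 mm, Ī = 421 875 mm⁴.
Horizontal leg (remainder): 63 × 12, A = 756 mm², y = 6 mm, Ī = 9 072 mm⁴.
Centroid: ȳ = ΣA·y / ΣA = 23.1196 mm.
Transfer each piece to the centroidal x-axis using Ī + A·d² with d = y − 23.1196:
  vertical leg: d = 14.3804 mm → contributes +607 992 mm⁴
  horizontal leg (remainder): d = -17.1196 mm → contributes +230 640 mm⁴
Total I = 838 632 mm⁴.

Ix ≈ 8.386 × 10⁵ mm⁴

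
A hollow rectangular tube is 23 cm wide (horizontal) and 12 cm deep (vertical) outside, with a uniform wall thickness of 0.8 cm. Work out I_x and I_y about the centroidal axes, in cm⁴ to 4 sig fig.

I_x ≈ 1306 cm⁴, I_y ≈ 3673 cm⁴

Break the section into simple shapes (no overlaps), measuring from the bottom-left corner of the bounding box.
Outer rectangle: 23 × 12, A = 276 cm², y = 6 cm, Ī = 3 312 cm⁴.
Inner void (subtracted): 21.4 × 10.4, A = 222.56 cm², y = 6 cm, Ī = 2006.01 cm⁴.
By symmetry the centroid is at mid-height, ȳ = 6 cm.
All pieces are centred on the centroidal x-axis, so I = ΣĪ (holes subtracted) = 1305.99 cm⁴.
Repeating about the centroidal y-axis gives I_y = 3673.37 cm⁴.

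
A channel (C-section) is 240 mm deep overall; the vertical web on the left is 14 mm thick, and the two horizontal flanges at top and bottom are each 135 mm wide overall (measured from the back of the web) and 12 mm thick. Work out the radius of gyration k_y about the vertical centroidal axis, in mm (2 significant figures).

Treat the section as a set of non-overlapping primitives; coordinates are from the bounding-box lower-left.
Web: 14 × 240, A = 3 360 mm², x = 7 mm, Ī = 54 880 mm⁴.
Top flange (beyond web): 121 × 12, A = 1 452 mm², x = 74.5 mm, Ī = 1 771 561 mm⁴.
Bottom flange (beyond web): 121 × 12, A = 1 452 mm², x = 74.5 mm, Ī = 1 771 561 mm⁴.
Centroid: x̄ = ΣA·x / ΣA = 38.29 mm.
Transfer each piece to the vertical centroidal axis using Ī + A·d² with d = x − 38.29:
  web: d = -31.29 mm → contributes +3 345 188 mm⁴
  top flange (beyond web): d = 36.21 mm → contributes +3 675 045 mm⁴
  bottom flange (beyond web): d = 36.21 mm → contributes +3 675 045 mm⁴
Total I = 10 695 278 mm⁴.
Radius of gyration: k = √(I/A) = √(10 695 278 / 6 264) = 41.32 mm.

k_y ≈ 41 mm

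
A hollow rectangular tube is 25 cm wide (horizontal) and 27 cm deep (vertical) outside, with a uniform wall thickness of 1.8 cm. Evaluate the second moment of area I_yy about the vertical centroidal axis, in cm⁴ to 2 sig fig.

I_yy ≈ 1.6 × 10⁴ cm⁴

Split into non-overlapping primitives; take the origin at the lower-left of the bounding box.
Outer rectangle: 25 × 27, A = 675 cm², x = 12.5 cm, Ī = 35 156 cm⁴.
Inner void (subtracted): 21.4 × 23.4, A = 500.8 cm², x = 12.5 cm, Ī = 19 111 cm⁴.
By symmetry the centroid is at mid-width, x̄ = 12.5 cm.
All pieces are centred on the vertical centroidal axis, so I = ΣĪ (holes subtracted) = 16 046 cm⁴.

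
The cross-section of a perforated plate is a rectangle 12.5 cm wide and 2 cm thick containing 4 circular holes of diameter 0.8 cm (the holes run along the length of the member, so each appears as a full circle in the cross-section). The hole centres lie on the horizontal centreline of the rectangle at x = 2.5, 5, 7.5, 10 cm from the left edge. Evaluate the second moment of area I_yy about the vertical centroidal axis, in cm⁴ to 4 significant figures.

I_yy ≈ 309.7 cm⁴

Break the section into simple shapes (no overlaps), measuring from the bottom-left corner of the bounding box.
Plate: 12.5 × 2, A = 25 cm², x = 6.25 cm, Ī = 325.521 cm⁴.
Hole 1 (subtracted): ⌀0.8, A = 0.502655 cm², x = 2.5 cm, Ī = 0.0201062 cm⁴.
Hole 2 (subtracted): ⌀0.8, A = 0.502655 cm², x = 5 cm, Ī = 0.0201062 cm⁴.
Hole 3 (subtracted): ⌀0.8, A = 0.502655 cm², x = 7.5 cm, Ī = 0.0201062 cm⁴.
Hole 4 (subtracted): ⌀0.8, A = 0.502655 cm², x = 10 cm, Ī = 0.0201062 cm⁴.
By symmetry the centroid is at mid-width, x̄ = 6.25 cm.
Transfer each piece to the vertical centroidal axis using Ī + A·d² with d = x − 6.25:
  plate: d = 0 cm → contributes +325.521 cm⁴
  hole 1: d = -3.75 cm → contributes −7.08869 cm⁴
  hole 2: d = -1.25 cm → contributes −0.805504 cm⁴
  hole 3: d = 1.25 cm → contributes −0.805504 cm⁴
  hole 4: d = 3.75 cm → contributes −7.08869 cm⁴
Total I = 309.732 cm⁴.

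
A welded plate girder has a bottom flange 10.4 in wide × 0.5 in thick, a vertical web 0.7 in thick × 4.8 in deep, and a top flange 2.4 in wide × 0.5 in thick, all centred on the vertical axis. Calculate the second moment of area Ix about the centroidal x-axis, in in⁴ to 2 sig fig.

Ix ≈ 40 in⁴

Decompose the section into non-overlapping parts with the origin at the bottom-left of its bounding rectangle.
Bottom plate: 10.4 × 0.5, A = 5.2 in², y = 0.25 in, Ī = 0.1083 in⁴.
Web plate: 0.7 × 4.8, A = 3.36 in², y = 2.9 in, Ī = 6.451 in⁴.
Top plate: 2.4 × 0.5, A = 1.2 in², y = 5.55 in, Ī = 0.025 in⁴.
Centroid: ȳ = ΣA·y / ΣA = 1.814 in.
Transfer each piece to the centroidal x-axis using Ī + A·d² with d = y − 1.814:
  bottom plate: d = -1.564 in → contributes +12.83 in⁴
  web plate: d = 1.086 in → contributes +10.41 in⁴
  top plate: d = 3.736 in → contributes +16.77 in⁴
Total I = 40.02 in⁴.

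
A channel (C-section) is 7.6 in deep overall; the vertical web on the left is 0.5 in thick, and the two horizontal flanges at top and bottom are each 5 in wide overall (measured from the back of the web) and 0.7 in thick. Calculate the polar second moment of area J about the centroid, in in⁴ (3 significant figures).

J ≈ 119 in⁴

Break the section into simple shapes (no overlaps), measuring from the bottom-left corner of the bounding box.
Web: 0.5 × 7.6, A = 3.8 in², y = 3.8 in, Ī = 18.291 in⁴.
Top flange (beyond web): 4.5 × 0.7, A = 3.15 in², y = 7.25 in, Ī = 0.12863 in⁴.
Bottom flange (beyond web): 4.5 × 0.7, A = 3.15 in², y = 0.35 in, Ī = 0.12863 in⁴.
By symmetry the centroid is at mid-height, ȳ = 3.8 in.
Transfer each piece to the centroidal x-axis using Ī + A·d² with d = y − 3.8:
  web: d = 0 in → contributes +18.291 in⁴
  top flange (beyond web): d = 3.45 in → contributes +37.622 in⁴
  bottom flange (beyond web): d = -3.45 in → contributes +37.622 in⁴
Total I = 93.534 in⁴.
For the y-axis: x̄ = 1.8094 in.
Repeating about the centroidal y-axis gives I_y = 25.525 in⁴.
Polar second moment: J = I_x + I_y = 119.06 in⁴.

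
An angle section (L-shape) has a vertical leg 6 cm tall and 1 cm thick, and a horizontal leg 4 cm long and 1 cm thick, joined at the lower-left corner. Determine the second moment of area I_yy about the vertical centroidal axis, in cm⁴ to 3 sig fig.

Treat the section as a set of non-overlapping primitives; coordinates are from the bounding-box lower-left.
Vertical leg: 1 × 6, A = 6 cm², x = 0.5 cm, Ī = 0.5 cm⁴.
Horizontal leg (remainder): 3 × 1, A = 3 cm², x = 2.5 cm, Ī = 2.25 cm⁴.
Centroid: x̄ = ΣA·x / ΣA = 1.1667 cm.
Transfer each piece to the vertical centroidal axis using Ī + A·d² with d = x − 1.1667:
  vertical leg: d = -0.66667 cm → contributes +3.1667 cm⁴
  horizontal leg (remainder): d = 1.3333 cm → contributes +7.5833 cm⁴
Total I = 10.75 cm⁴.

I_yy ≈ 10.8 cm⁴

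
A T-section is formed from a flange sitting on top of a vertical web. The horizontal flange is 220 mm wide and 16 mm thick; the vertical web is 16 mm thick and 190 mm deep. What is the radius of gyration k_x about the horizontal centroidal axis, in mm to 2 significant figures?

Break the section into simple shapes (no overlaps), measuring from the bottom-left corner of the bounding box.
Flange: 220 × 16, A = 3 520 mm², y = 198 mm, Ī = 75 093 mm⁴.
Web: 16 × 190, A = 3 040 mm², y = 95 mm, Ī = 9 145 333 mm⁴.
Centroid: ȳ = ΣA·y / ΣA = 150.3 mm.
Transfer each piece to the horizontal centroidal axis using Ī + A·d² with d = y − 150.3:
  flange: d = 47.73 mm → contributes +8 094 765 mm⁴
  web: d = -55.27 mm → contributes +18 431 269 mm⁴
Total I = 26 526 034 mm⁴.
Radius of gyration: k = √(I/A) = √(26 526 034 / 6 560) = 63.59 mm.

k_x ≈ 64 mm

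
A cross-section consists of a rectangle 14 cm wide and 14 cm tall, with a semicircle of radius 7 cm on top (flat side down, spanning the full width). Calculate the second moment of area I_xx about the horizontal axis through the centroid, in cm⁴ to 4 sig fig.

Split into non-overlapping primitives; take the origin at the lower-left of the bounding box.
Rectangular body: 14 × 14, A = 196 cm², y = 7 cm, Ī = 3201.33 cm⁴.
Semicircular cap: semicircle r = 7, A = 76.969 cm², y = 16.9709 cm, Ī = 263.526 cm⁴.
Centroid: ȳ = ΣA·y / ΣA = 9.81149 cm.
Transfer each piece to the horizontal axis through the centroid using Ī + A·d² with d = y − 9.81149:
  rectangular body: d = -2.81149 cm → contributes +4750.61 cm⁴
  semicircular cap: d = 7.1594 cm → contributes +4208.73 cm⁴
Total I = 8959.34 cm⁴.

I_xx ≈ 8959 cm⁴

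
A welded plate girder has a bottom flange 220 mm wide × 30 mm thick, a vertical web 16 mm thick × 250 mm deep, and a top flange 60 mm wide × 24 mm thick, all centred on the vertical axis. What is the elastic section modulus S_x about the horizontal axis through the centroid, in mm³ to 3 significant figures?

Treat the section as a set of non-overlapping primitives; coordinates are from the bounding-box lower-left.
Bottom plate: 220 × 30, A = 6 600 mm², y = 15 mm, Ī = 495 000 mm⁴.
Web plate: 16 × 250, A = 4 000 mm², y = 155 mm, Ī = 20 833 333 mm⁴.
Top plate: 60 × 24, A = 1 440 mm², y = 292 mm, Ī = 69 120 mm⁴.
Centroid: ȳ = ΣA·y / ΣA = 94.641 mm.
Transfer each piece to the horizontal axis through the centroid using Ī + A·d² with d = y − 94.641:
  bottom plate: d = -79.641 mm → contributes +42 356 953 mm⁴
  web plate: d = 60.359 mm → contributes +35 406 074 mm⁴
  top plate: d = 197.36 mm → contributes +56 157 836 mm⁴
Total I = 133 920 863 mm⁴.
Extreme fibre distance c = 209.36 mm; S = I/c = 639 672 mm³.

S_x ≈ 6.40 × 10⁵ mm³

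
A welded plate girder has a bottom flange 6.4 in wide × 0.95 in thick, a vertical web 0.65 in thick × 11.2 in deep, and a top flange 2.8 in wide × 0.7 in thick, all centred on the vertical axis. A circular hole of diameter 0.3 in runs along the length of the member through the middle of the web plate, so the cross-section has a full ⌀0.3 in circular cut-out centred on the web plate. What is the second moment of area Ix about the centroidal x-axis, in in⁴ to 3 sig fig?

Decompose the section into non-overlapping parts with the origin at the bottom-left of its bounding rectangle.
Bottom plate: 6.4 × 0.95, A = 6.08 in², y = 0.475 in, Ī = 0.45727 in⁴.
Web plate: 0.65 × 11.2, A = 7.28 in², y = 6.55 in, Ī = 76.1 in⁴.
Top plate: 2.8 × 0.7, A = 1.96 in², y = 12.5 in, Ī = 0.080033 in⁴.
Hole (subtracted): ⌀0.3, A = 0.070686 in², y = 6.55 in, Ī = 0.00039761 in⁴.
Centroid: ȳ = ΣA·y / ΣA = 4.8926 in.
Transfer each piece to the centroidal x-axis using Ī + A·d² with d = y − 4.8926:
  bottom plate: d = -4.4176 in → contributes +119.11 in⁴
  web plate: d = 1.6574 in → contributes +96.098 in⁴
  top plate: d = 7.6074 in → contributes +113.51 in⁴
  hole: d = 1.6574 in → contributes −0.19457 in⁴
Total I = 328.52 in⁴.

Ix ≈ 329 in⁴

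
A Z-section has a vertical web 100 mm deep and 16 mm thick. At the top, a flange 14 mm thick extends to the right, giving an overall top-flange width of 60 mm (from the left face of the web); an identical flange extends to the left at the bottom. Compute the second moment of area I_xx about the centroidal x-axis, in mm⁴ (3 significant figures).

Decompose the section into non-overlapping parts with the origin at the bottom-left of its bounding rectangle.
Web: 16 × 100, A = 1 600 mm², y = 50 mm, Ī = 1 333 333 mm⁴.
Top flange (beyond web): 44 × 14, A = 616 mm², y = 93 mm, Ī = 10 061 mm⁴.
Bottom flange (beyond web): 44 × 14, A = 616 mm², y = 7 mm, Ī = 10 061 mm⁴.
Centroid: ȳ = ΣA·y / ΣA = 50 mm.
Transfer each piece to the centroidal x-axis using Ī + A·d² with d = y − 50:
  web: d = 0 mm → contributes +1 333 333 mm⁴
  top flange (beyond web): d = 43 mm → contributes +1 149 045 mm⁴
  bottom flange (beyond web): d = -43 mm → contributes +1 149 045 mm⁴
Total I = 3 631 424 mm⁴.

I_xx ≈ 3.63 × 10⁶ mm⁴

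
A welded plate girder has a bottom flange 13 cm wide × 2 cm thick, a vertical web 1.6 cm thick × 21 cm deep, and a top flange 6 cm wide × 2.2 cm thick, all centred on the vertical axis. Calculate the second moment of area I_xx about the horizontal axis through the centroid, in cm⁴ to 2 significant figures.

I_xx ≈ 6200 cm⁴

Split into non-overlapping primitives; take the origin at the lower-left of the bounding box.
Bottom plate: 13 × 2, A = 26 cm², y = 1 cm, Ī = 8.667 cm⁴.
Web plate: 1.6 × 21, A = 33.6 cm², y = 12.5 cm, Ī = 1 235 cm⁴.
Top plate: 6 × 2.2, A = 13.2 cm², y = 24.1 cm, Ī = 5.324 cm⁴.
Centroid: ȳ = ΣA·y / ΣA = 10.5 cm.
Transfer each piece to the horizontal axis through the centroid using Ī + A·d² with d = y − 10.5:
  bottom plate: d = -9.496 cm → contributes +2 353 cm⁴
  web plate: d = 2.004 cm → contributes +1 370 cm⁴
  top plate: d = 13.6 cm → contributes +2 448 cm⁴
Total I = 6 171 cm⁴.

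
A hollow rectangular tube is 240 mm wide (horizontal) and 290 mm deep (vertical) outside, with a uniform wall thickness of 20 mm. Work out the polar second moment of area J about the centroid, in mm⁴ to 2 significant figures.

Treat the section as a set of non-overlapping primitives; coordinates are from the bounding-box lower-left.
Outer rectangle: 240 × 290, A = 69 600 mm², y = 145 mm, Ī = 487 780 000 mm⁴.
Inner void (subtracted): 200 × 250, A = 50 000 mm², y = 145 mm, Ī = 260 416 667 mm⁴.
By symmetry the centroid is at mid-height, ȳ = 145 mm.
All pieces are centred on the centroidal x-axis, so I = ΣĪ (holes subtracted) = 227 363 333 mm⁴.
Repeating about the centroidal y-axis gives I_y = 167 413 333 mm⁴.
Polar second moment: J = I_x + I_y = 394 776 667 mm⁴.

J ≈ 3.9 × 10⁸ mm⁴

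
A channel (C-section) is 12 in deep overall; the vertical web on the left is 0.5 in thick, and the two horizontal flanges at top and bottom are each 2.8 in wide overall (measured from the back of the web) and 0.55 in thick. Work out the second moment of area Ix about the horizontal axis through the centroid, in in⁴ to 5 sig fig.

Decompose the section into non-overlapping parts with the origin at the bottom-left of its bounding rectangle.
Web: 0.5 × 12, A = 6 in², y = 6 in, Ī = 72 in⁴.
Top flange (beyond web): 2.3 × 0.55, A = 1.265 in², y = 11.725 in, Ī = 0.03188854 in⁴.
Bottom flange (beyond web): 2.3 × 0.55, A = 1.265 in², y = 0.275 in, Ī = 0.03188854 in⁴.
By symmetry the centroid is at mid-height, ȳ = 6 in.
Transfer each piece to the horizontal axis through the centroid using Ī + A·d² with d = y − 6:
  web: d = 0 in → contributes +72 in⁴
  top flange (beyond web): d = 5.725 in → contributes +41.49305 in⁴
  bottom flange (beyond web): d = -5.725 in → contributes +41.49305 in⁴
Total I = 154.9861 in⁴.

Ix ≈ 154.99 in⁴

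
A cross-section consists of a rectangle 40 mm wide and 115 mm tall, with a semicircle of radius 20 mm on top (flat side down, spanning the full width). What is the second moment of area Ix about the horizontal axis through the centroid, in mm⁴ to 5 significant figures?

Ix ≈ 7.4943 × 10⁶ mm⁴

Break the section into simple shapes (no overlaps), measuring from the bottom-left corner of the bounding box.
Rectangular body: 40 × 115, A = 4 600 mm², y = 57.5 mm, Ī = 5 069 583 mm⁴.
Semicircular cap: semicircle r = 20, A = 628.3185 mm², y = 123.4883 mm, Ī = 17561.11 mm⁴.
Centroid: ȳ = ΣA·y / ΣA = 65.43021 mm.
Transfer each piece to the horizontal axis through the centroid using Ī + A·d² with d = y − 65.43021:
  rectangular body: d = -7.930207 mm → contributes +5 358 869 mm⁴
  semicircular cap: d = 58.05806 mm → contributes +2 135 458 mm⁴
Total I = 7 494 327 mm⁴.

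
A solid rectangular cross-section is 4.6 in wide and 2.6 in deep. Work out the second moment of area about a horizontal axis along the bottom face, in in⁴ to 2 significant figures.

The section: 4.6 × 2.6, A = 11.96 in², y = 1.3 in, Ī = 6.737 in⁴.
Transfer it to the base of the section using Ī + A·d² with d = y − 0:
  the section: d = 1.3 in → contributes +26.95 in⁴
Total I = 26.95 in⁴.

I_base ≈ 27 in⁴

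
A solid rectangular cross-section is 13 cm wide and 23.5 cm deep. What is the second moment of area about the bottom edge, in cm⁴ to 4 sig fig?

I_base ≈ 5.624 × 10⁴ cm⁴

The section: 13 × 23.5, A = 305.5 cm², y = 11.75 cm, Ī = 14059.4 cm⁴.
Transfer it to a horizontal axis along the bottom face using Ī + A·d² with d = y − 0:
  the section: d = 11.75 cm → contributes +56237.5 cm⁴
Total I = 56237.5 cm⁴.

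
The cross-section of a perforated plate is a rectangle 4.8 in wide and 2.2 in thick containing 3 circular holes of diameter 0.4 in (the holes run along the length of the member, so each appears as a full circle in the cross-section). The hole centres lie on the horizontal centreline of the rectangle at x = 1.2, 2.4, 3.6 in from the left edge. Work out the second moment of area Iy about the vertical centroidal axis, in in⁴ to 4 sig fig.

Treat the section as a set of non-overlapping primitives; coordinates are from the bounding-box lower-left.
Plate: 4.8 × 2.2, A = 10.56 in², x = 2.4 in, Ī = 20.2752 in⁴.
Hole 1 (subtracted): ⌀0.4, A = 0.125664 in², x = 1.2 in, Ī = 0.00125664 in⁴.
Hole 2 (subtracted): ⌀0.4, A = 0.125664 in², x = 2.4 in, Ī = 0.00125664 in⁴.
Hole 3 (subtracted): ⌀0.4, A = 0.125664 in², x = 3.6 in, Ī = 0.00125664 in⁴.
By symmetry the centroid is at mid-width, x̄ = 2.4 in.
Transfer each piece to the vertical centroidal axis using Ī + A·d² with d = x − 2.4:
  plate: d = 0 in → contributes +20.2752 in⁴
  hole 1: d = -1.2 in → contributes −0.182212 in⁴
  hole 2: d = 0 in → contributes −0.00125664 in⁴
  hole 3: d = 1.2 in → contributes −0.182212 in⁴
Total I = 19.9095 in⁴.

Iy ≈ 19.91 in⁴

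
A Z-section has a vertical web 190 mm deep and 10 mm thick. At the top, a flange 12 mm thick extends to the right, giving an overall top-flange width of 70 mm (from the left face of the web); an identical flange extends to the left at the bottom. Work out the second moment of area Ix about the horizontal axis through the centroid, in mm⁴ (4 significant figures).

Ix ≈ 1.714 × 10⁷ mm⁴

Treat the section as a set of non-overlapping primitives; coordinates are from the bounding-box lower-left.
Web: 10 × 190, A = 1 900 mm², y = 95 mm, Ī = 5 715 833 mm⁴.
Top flange (beyond web): 60 × 12, A = 720 mm², y = 184 mm, Ī = 8 640 mm⁴.
Bottom flange (beyond web): 60 × 12, A = 720 mm², y = 6 mm, Ī = 8 640 mm⁴.
Centroid: ȳ = ΣA·y / ΣA = 95 mm.
Transfer each piece to the horizontal axis through the centroid using Ī + A·d² with d = y − 95:
  web: d = 0 mm → contributes +5 715 833 mm⁴
  top flange (beyond web): d = 89 mm → contributes +5 711 760 mm⁴
  bottom flange (beyond web): d = -89 mm → contributes +5 711 760 mm⁴
Total I = 17 139 353 mm⁴.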